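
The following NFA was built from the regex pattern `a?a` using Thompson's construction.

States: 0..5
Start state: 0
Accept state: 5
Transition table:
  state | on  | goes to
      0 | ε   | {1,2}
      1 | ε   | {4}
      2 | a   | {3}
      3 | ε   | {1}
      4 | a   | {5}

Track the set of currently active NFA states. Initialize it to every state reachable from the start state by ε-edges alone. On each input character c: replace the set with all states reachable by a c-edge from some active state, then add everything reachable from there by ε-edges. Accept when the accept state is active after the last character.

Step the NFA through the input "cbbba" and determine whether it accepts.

Answer: REJECT

Trace:
initial (ε-close {0}): {0,1,2,4}
'c' @ 1: {}  — no active states
rest 'bbba' ignored (set empty)
final: {}; accept 5 not in set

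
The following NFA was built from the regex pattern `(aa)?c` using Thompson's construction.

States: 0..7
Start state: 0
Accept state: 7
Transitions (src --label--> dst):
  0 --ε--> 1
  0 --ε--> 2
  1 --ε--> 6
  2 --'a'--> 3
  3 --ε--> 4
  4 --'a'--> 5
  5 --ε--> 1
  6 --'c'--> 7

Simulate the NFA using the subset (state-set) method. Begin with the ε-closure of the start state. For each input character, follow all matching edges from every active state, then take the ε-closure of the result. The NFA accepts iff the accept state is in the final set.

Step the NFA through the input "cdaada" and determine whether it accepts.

Answer: REJECT

Derivation:
start: ε-closure({0}) = {0,1,2,6}
'c' @ 1: {7}  ✓accept
'd' @ 2: {}  — dead — no transitions
rest 'aada' ignored (set empty)
end set {} — state 7 not in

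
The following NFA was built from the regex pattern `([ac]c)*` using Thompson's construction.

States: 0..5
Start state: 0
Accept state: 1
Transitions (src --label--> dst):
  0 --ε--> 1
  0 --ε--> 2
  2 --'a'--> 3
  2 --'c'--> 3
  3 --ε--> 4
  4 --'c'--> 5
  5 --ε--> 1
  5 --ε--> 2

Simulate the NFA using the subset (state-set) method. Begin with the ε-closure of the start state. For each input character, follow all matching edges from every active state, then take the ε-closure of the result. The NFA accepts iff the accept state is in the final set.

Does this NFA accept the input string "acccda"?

initial (ε-close {0}): {0,1,2}
'a' @ 1: {3,4}
'c' @ 2: {1,2,5}  (accept∈set)
'c' @ 3: {3,4}
'c' @ 4: {1,2,5}  (accept∈set)
'd' @ 5: {}  — no active states
rest 'a' ignored (set empty)
final: {}; accept 1 not in set

Answer: REJECT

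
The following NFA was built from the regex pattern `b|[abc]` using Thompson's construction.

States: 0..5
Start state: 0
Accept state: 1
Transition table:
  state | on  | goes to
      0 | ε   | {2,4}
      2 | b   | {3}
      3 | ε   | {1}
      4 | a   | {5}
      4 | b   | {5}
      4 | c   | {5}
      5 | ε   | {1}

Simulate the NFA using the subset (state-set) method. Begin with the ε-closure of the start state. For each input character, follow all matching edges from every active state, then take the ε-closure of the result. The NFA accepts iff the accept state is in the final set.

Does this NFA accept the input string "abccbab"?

Answer: REJECT

Trace:
S₀ = ε-closure({0}) = {0,2,4}
'a' @ 1: {1,5}  (accept∈set)
'b' @ 2: {}  — dead — no transitions
rest 'ccbab' ignored (set empty)
end set {} — state 1 not in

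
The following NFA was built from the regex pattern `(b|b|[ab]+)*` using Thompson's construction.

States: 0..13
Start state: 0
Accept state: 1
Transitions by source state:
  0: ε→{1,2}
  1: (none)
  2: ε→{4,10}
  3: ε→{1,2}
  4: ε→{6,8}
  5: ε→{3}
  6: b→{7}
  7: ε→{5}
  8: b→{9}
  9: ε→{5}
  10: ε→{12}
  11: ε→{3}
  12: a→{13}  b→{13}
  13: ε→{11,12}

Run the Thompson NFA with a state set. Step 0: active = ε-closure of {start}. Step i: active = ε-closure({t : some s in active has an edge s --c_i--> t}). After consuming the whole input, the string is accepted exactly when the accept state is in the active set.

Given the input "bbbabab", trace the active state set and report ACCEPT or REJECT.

initial (ε-close {0}): {0,1,2,4,6,8,10,12}
'b' @ 1: {1,2,3,4,5,6,7,8,9,10,11,12,13}  [accepting]
'b' @ 2: {1,2,3,4,5,6,7,8,9,10,11,12,13}  [accepting]
'b' @ 3: {1,2,3,4,5,6,7,8,9,10,11,12,13}  [accepting]
'a' @ 4: {1,2,3,4,6,8,10,11,12,13}  [accepting]
'b' @ 5: {1,2,3,4,5,6,7,8,9,10,11,12,13}  [accepting]
'a' @ 6: {1,2,3,4,6,8,10,11,12,13}  [accepting]
'b' @ 7: {1,2,3,4,5,6,7,8,9,10,11,12,13}  [accepting]
final: {1,2,3,4,5,6,7,8,9,10,11,12,13}; accept 1 in set

Answer: ACCEPT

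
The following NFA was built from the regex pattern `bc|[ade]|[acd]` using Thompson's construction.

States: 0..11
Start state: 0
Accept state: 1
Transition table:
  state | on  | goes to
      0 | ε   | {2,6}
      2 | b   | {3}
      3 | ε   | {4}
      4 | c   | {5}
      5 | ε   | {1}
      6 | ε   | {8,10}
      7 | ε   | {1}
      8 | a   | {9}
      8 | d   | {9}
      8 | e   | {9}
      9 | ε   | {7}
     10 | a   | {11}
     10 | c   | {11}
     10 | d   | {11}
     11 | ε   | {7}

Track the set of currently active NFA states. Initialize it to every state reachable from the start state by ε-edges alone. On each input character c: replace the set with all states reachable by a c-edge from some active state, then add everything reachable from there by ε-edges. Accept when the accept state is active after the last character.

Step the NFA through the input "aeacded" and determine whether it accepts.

Answer: REJECT

Steps:
S₀ = ε-closure({0}) = {0,2,6,8,10}
'a' @ 1: {1,7,9,11}  ✓accept
'e' @ 2: {}  — state set empty
rest 'acded' ignored (set empty)
final: {}; accept 1 not in set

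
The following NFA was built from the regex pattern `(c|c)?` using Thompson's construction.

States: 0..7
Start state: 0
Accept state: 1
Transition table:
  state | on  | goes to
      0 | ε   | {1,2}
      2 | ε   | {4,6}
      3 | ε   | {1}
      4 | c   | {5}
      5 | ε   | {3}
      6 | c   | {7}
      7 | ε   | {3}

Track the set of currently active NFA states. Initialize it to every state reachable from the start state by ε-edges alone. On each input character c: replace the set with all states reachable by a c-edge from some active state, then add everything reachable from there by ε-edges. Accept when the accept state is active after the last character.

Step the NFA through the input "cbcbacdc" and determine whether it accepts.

Answer: REJECT

Trace:
S₀ = ε-closure({0}) = {0,1,2,4,6}
'c' @ 1: {1,3,5,7}  (accept∈set)
'b' @ 2: {}  — dead — no transitions
rest 'cbacdc' ignored (set empty)
final: {}; accept 1 not in set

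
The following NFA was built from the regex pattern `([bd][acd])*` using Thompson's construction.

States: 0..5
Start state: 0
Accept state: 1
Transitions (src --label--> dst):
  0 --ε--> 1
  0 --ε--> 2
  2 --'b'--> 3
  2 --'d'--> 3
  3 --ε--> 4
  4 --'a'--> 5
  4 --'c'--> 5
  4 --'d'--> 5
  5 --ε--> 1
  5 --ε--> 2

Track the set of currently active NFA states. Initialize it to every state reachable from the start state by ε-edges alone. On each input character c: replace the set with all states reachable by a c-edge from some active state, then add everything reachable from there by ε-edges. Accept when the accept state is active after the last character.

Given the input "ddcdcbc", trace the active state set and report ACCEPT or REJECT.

Answer: REJECT

Trace:
S₀ = ε-closure({0}) = {0,1,2}
'd' @ 1: {3,4}
'd' @ 2: {1,2,5}  [accepting]
'c' @ 3: {}  — no active states
rest 'dcbc' ignored (set empty)
after full input: {}  (accept=1 not in)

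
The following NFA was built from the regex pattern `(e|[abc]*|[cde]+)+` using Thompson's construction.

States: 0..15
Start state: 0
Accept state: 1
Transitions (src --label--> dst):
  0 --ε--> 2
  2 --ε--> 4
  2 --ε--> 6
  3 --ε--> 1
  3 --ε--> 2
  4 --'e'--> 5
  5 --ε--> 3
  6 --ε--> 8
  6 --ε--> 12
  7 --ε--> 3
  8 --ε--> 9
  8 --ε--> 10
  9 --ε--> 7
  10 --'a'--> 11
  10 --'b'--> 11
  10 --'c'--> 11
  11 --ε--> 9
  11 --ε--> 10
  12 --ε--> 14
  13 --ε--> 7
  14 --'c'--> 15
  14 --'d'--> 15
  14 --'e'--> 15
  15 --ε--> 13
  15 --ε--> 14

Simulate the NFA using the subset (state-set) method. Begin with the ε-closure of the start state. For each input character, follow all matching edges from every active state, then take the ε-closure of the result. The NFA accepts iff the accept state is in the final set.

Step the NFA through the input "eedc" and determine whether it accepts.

Answer: ACCEPT

Derivation:
start: ε-closure({0}) = {0,1,2,3,4,6,7,8,9,10,12,14}
'e' @ 1: {1,2,3,4,5,6,7,8,9,10,12,13,14,15}  [accepting]
'e' @ 2: {1,2,3,4,5,6,7,8,9,10,12,13,14,15}  [accepting]
'd' @ 3: {1,2,3,4,6,7,8,9,10,12,13,14,15}  [accepting]
'c' @ 4: {1,2,3,4,6,7,8,9,10,11,12,13,14,15}  [accepting]
end set {1,2,3,4,6,7,8,9,10,11,12,13,14,15} — state 1 in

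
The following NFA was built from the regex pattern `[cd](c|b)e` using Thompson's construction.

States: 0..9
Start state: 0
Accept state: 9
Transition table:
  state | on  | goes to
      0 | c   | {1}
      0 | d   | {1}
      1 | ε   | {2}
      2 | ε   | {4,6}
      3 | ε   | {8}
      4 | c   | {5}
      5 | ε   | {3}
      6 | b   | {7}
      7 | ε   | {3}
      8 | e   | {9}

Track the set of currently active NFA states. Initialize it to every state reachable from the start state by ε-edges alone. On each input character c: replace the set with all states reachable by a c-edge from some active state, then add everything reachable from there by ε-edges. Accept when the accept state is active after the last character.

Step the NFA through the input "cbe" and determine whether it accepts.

Answer: ACCEPT

Trace:
initial (ε-close {0}): {0}
'c' @ 1: {1,2,4,6}
'b' @ 2: {3,7,8}
'e' @ 3: {9}  [accepting]
final: {9}; accept 9 in set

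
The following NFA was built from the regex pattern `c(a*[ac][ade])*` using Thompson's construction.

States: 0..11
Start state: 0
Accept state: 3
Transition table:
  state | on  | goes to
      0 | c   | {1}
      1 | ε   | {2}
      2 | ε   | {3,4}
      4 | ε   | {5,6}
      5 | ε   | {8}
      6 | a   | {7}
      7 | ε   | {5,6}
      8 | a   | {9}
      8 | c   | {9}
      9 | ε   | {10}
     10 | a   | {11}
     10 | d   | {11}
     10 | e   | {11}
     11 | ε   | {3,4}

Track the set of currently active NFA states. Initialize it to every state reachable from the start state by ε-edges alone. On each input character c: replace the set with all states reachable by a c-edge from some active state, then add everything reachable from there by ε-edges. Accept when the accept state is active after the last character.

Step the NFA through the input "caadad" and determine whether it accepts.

initial (ε-close {0}): {0}
'c' @ 1: {1,2,3,4,5,6,8}  (accept∈set)
'a' @ 2: {5,6,7,8,9,10}
'a' @ 3: {3,4,5,6,7,8,9,10,11}  (accept∈set)
'd' @ 4: {3,4,5,6,8,11}  (accept∈set)
'a' @ 5: {5,6,7,8,9,10}
'd' @ 6: {3,4,5,6,8,11}  (accept∈set)
after full input: {3,4,5,6,8,11}  (accept=3 in)

Answer: ACCEPT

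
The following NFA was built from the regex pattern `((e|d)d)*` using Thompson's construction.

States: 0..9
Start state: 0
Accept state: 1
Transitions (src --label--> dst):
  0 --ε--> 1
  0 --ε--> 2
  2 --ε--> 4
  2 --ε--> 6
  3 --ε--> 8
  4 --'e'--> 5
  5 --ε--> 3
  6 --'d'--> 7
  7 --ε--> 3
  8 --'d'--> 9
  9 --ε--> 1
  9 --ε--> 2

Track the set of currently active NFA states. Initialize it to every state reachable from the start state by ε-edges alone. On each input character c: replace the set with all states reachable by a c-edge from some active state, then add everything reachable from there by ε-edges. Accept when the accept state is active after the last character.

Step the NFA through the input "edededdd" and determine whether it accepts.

Answer: ACCEPT

Steps:
start: ε-closure({0}) = {0,1,2,4,6}
'e' @ 1: {3,5,8}
'd' @ 2: {1,2,4,6,9}  (accept∈set)
'e' @ 3: {3,5,8}
'd' @ 4: {1,2,4,6,9}  (accept∈set)
'e' @ 5: {3,5,8}
'd' @ 6: {1,2,4,6,9}  (accept∈set)
'd' @ 7: {3,7,8}
'd' @ 8: {1,2,4,6,9}  (accept∈set)
after full input: {1,2,4,6,9}  (accept=1 in)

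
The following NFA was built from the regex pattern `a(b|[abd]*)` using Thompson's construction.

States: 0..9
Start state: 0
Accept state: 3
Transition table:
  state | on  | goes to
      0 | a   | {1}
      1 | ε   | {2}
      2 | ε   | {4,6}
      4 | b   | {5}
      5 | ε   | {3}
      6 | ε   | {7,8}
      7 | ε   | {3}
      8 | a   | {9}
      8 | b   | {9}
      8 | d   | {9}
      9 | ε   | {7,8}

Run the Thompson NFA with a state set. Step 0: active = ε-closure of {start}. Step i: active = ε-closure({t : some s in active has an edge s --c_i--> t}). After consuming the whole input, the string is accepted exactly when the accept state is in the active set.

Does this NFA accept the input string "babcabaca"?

Answer: REJECT

Steps:
start: ε-closure({0}) = {0}
'b' @ 1: {}  — state set empty
rest 'abcabaca' ignored (set empty)
after full input: {}  (accept=3 not in)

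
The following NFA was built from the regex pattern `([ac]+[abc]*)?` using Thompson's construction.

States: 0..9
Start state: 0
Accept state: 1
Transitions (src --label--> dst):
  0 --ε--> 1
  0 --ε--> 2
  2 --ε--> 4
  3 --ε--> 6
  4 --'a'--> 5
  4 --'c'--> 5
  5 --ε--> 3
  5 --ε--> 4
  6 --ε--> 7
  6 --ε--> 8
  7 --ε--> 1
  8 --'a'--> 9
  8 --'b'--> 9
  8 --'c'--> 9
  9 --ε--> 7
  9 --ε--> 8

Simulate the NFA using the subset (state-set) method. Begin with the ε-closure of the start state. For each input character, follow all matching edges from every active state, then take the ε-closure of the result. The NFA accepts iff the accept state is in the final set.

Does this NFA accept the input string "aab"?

start: ε-closure({0}) = {0,1,2,4}
'a' @ 1: {1,3,4,5,6,7,8}  [accepting]
'a' @ 2: {1,3,4,5,6,7,8,9}  [accepting]
'b' @ 3: {1,7,8,9}  [accepting]
after full input: {1,7,8,9}  (accept=1 in)

Answer: ACCEPT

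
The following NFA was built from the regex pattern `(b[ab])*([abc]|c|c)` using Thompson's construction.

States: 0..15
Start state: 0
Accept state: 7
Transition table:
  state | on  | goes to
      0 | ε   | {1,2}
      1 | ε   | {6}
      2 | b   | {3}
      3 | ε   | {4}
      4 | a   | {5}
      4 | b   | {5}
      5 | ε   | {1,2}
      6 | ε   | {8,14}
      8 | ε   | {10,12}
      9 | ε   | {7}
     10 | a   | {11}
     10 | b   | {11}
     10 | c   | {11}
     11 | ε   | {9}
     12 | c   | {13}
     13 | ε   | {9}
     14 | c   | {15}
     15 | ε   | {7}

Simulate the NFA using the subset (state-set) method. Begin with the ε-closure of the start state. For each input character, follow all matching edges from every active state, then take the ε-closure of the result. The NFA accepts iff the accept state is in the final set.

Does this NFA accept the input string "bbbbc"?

S₀ = ε-closure({0}) = {0,1,2,6,8,10,12,14}
'b' @ 1: {3,4,7,9,11}  [accepting]
'b' @ 2: {1,2,5,6,8,10,12,14}
'b' @ 3: {3,4,7,9,11}  [accepting]
'b' @ 4: {1,2,5,6,8,10,12,14}
'c' @ 5: {7,9,11,13,15}  [accepting]
after full input: {7,9,11,13,15}  (accept=7 in)

Answer: ACCEPT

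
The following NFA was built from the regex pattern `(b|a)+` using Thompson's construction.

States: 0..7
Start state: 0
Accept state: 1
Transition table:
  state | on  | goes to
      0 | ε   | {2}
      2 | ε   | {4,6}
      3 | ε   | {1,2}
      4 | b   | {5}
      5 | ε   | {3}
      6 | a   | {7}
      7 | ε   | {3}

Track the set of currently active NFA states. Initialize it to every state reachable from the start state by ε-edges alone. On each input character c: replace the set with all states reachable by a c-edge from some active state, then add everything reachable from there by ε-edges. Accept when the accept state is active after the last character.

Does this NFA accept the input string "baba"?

Answer: ACCEPT

Derivation:
start: ε-closure({0}) = {0,2,4,6}
'b' @ 1: {1,2,3,4,5,6}  ✓accept
'a' @ 2: {1,2,3,4,6,7}  ✓accept
'b' @ 3: {1,2,3,4,5,6}  ✓accept
'a' @ 4: {1,2,3,4,6,7}  ✓accept
after full input: {1,2,3,4,6,7}  (accept=1 in)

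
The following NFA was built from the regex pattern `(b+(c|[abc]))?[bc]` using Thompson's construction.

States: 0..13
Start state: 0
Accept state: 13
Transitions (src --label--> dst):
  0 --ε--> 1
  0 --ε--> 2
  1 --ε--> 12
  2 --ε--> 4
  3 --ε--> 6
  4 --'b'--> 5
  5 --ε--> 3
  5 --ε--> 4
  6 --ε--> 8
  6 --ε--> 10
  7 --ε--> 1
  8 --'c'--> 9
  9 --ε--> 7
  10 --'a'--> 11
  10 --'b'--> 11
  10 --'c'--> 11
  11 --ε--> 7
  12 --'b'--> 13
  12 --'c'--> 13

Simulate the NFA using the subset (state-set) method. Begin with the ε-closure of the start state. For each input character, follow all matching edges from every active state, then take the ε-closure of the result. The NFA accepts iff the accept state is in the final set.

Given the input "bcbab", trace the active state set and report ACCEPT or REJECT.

Answer: REJECT

Derivation:
S₀ = ε-closure({0}) = {0,1,2,4,12}
'b' @ 1: {3,4,5,6,8,10,13}  [accepting]
'c' @ 2: {1,7,9,11,12}
'b' @ 3: {13}  [accepting]
'a' @ 4: {}  — dead — no transitions
rest 'b' ignored (set empty)
after full input: {}  (accept=13 not in)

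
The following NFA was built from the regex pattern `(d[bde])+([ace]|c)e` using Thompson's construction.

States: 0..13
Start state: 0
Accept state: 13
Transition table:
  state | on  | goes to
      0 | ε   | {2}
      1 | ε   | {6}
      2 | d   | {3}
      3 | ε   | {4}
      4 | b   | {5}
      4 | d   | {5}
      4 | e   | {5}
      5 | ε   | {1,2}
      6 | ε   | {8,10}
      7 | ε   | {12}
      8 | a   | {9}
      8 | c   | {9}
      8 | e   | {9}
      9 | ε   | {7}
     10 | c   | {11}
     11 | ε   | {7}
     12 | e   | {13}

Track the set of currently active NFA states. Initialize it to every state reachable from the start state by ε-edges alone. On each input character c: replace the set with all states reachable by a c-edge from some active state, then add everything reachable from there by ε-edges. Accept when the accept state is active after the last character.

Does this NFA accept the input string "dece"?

Answer: ACCEPT

Derivation:
S₀ = ε-closure({0}) = {0,2}
'd' @ 1: {3,4}
'e' @ 2: {1,2,5,6,8,10}
'c' @ 3: {7,9,11,12}
'e' @ 4: {13}  (accept∈set)
after full input: {13}  (accept=13 in)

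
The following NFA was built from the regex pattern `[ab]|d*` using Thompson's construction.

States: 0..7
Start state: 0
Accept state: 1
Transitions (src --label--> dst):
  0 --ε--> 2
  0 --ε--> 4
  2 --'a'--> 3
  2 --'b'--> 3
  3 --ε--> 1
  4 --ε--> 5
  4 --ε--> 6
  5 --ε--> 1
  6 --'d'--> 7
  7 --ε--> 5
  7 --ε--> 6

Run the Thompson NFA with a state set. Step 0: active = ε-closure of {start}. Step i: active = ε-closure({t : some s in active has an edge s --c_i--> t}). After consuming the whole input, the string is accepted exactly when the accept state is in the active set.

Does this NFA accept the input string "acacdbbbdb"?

initial (ε-close {0}): {0,1,2,4,5,6}
'a' @ 1: {1,3}  (accept∈set)
'c' @ 2: {}  — dead — no transitions
rest 'acdbbbdb' ignored (set empty)
final: {}; accept 1 not in set

Answer: REJECT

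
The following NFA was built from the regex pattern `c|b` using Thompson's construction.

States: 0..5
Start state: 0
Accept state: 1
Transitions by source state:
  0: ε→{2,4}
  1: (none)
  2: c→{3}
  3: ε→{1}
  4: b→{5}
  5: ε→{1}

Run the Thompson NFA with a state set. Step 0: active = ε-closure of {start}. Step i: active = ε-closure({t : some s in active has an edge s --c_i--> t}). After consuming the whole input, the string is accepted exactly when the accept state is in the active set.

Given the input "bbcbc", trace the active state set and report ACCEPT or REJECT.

Answer: REJECT

Trace:
start: ε-closure({0}) = {0,2,4}
'b' @ 1: {1,5}  [accepting]
'b' @ 2: {}  — no active states
rest 'cbc' ignored (set empty)
final: {}; accept 1 not in set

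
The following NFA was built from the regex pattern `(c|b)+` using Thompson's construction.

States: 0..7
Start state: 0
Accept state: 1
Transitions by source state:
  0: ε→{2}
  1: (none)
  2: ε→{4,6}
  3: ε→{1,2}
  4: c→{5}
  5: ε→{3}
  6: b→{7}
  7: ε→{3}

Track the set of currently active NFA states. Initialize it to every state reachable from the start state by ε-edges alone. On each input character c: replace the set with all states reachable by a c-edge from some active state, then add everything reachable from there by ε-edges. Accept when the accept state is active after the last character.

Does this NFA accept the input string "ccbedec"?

S₀ = ε-closure({0}) = {0,2,4,6}
'c' @ 1: {1,2,3,4,5,6}  [accepting]
'c' @ 2: {1,2,3,4,5,6}  [accepting]
'b' @ 3: {1,2,3,4,6,7}  [accepting]
'e' @ 4: {}  — dead — no transitions
rest 'dec' ignored (set empty)
end set {} — state 1 not in

Answer: REJECT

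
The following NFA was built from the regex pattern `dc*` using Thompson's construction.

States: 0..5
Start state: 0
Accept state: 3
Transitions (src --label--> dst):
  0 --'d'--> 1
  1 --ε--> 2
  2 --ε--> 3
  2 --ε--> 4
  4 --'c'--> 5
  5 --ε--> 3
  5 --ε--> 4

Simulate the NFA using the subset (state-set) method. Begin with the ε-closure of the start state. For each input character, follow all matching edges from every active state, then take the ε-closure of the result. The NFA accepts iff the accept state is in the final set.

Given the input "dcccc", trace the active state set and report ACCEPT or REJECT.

Answer: ACCEPT

Steps:
S₀ = ε-closure({0}) = {0}
'd' @ 1: {1,2,3,4}  [accepting]
'c' @ 2: {3,4,5}  [accepting]
'c' @ 3: {3,4,5}  [accepting]
'c' @ 4: {3,4,5}  [accepting]
'c' @ 5: {3,4,5}  [accepting]
final: {3,4,5}; accept 3 in set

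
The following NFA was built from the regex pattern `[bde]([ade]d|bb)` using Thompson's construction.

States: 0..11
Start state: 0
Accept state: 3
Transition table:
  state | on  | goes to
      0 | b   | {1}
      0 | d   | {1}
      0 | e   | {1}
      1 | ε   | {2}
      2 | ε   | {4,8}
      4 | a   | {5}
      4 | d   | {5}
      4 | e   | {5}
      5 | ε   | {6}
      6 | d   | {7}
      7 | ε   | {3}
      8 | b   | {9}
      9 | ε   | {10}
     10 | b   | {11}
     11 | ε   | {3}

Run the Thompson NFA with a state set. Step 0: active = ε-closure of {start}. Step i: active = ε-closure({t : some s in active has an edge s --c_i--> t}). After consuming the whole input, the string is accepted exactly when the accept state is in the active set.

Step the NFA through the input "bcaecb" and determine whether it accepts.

S₀ = ε-closure({0}) = {0}
'b' @ 1: {1,2,4,8}
'c' @ 2: {}  — no active states
rest 'aecb' ignored (set empty)
after full input: {}  (accept=3 not in)

Answer: REJECT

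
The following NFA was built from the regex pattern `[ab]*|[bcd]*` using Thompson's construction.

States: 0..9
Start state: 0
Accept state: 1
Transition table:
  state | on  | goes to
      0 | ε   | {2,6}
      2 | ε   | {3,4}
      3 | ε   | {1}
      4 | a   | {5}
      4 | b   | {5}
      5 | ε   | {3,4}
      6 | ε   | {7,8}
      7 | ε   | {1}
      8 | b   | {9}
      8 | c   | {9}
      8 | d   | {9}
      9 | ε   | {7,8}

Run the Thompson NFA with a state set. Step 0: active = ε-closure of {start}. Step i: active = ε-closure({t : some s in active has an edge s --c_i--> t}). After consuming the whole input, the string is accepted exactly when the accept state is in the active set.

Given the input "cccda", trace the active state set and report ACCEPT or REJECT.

Answer: REJECT

Derivation:
S₀ = ε-closure({0}) = {0,1,2,3,4,6,7,8}
'c' @ 1: {1,7,8,9}  (accept∈set)
'c' @ 2: {1,7,8,9}  (accept∈set)
'c' @ 3: {1,7,8,9}  (accept∈set)
'd' @ 4: {1,7,8,9}  (accept∈set)
'a' @ 5: {}  — no active states
final: {}; accept 1 not in set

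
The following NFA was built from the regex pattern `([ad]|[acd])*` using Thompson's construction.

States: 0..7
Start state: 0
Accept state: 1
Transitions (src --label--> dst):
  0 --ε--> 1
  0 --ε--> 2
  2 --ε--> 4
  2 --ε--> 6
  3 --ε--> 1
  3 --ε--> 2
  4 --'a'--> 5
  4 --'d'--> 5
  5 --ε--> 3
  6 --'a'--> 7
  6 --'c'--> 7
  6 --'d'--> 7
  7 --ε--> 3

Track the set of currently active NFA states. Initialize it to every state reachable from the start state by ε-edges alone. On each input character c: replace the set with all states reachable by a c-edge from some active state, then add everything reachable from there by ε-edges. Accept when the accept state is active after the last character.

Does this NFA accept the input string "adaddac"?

Answer: ACCEPT

Derivation:
S₀ = ε-closure({0}) = {0,1,2,4,6}
'a' @ 1: {1,2,3,4,5,6,7}  ✓accept
'd' @ 2: {1,2,3,4,5,6,7}  ✓accept
'a' @ 3: {1,2,3,4,5,6,7}  ✓accept
'd' @ 4: {1,2,3,4,5,6,7}  ✓accept
'd' @ 5: {1,2,3,4,5,6,7}  ✓accept
'a' @ 6: {1,2,3,4,5,6,7}  ✓accept
'c' @ 7: {1,2,3,4,6,7}  ✓accept
end set {1,2,3,4,6,7} — state 1 in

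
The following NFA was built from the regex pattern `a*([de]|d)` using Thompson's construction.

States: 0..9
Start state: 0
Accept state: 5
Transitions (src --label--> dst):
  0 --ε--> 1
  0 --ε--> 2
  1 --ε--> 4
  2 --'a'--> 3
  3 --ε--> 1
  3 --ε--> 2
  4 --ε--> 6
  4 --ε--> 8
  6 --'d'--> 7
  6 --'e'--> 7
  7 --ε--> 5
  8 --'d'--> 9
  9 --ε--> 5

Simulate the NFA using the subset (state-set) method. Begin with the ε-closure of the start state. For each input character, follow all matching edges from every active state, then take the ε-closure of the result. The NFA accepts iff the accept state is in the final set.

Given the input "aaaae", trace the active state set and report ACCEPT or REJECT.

Answer: ACCEPT

Steps:
initial (ε-close {0}): {0,1,2,4,6,8}
'a' @ 1: {1,2,3,4,6,8}
'a' @ 2: {1,2,3,4,6,8}
'a' @ 3: {1,2,3,4,6,8}
'a' @ 4: {1,2,3,4,6,8}
'e' @ 5: {5,7}  [accepting]
final: {5,7}; accept 5 in set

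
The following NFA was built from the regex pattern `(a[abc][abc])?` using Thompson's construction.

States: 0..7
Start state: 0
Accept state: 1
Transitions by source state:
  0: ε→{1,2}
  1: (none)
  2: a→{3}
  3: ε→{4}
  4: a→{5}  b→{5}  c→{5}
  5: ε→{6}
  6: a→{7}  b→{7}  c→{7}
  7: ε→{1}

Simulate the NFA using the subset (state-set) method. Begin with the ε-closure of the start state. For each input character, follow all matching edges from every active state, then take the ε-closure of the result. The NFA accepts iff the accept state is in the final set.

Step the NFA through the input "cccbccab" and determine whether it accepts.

Answer: REJECT

Trace:
initial (ε-close {0}): {0,1,2}
'c' @ 1: {}  — state set empty
rest 'ccbccab' ignored (set empty)
final: {}; accept 1 not in set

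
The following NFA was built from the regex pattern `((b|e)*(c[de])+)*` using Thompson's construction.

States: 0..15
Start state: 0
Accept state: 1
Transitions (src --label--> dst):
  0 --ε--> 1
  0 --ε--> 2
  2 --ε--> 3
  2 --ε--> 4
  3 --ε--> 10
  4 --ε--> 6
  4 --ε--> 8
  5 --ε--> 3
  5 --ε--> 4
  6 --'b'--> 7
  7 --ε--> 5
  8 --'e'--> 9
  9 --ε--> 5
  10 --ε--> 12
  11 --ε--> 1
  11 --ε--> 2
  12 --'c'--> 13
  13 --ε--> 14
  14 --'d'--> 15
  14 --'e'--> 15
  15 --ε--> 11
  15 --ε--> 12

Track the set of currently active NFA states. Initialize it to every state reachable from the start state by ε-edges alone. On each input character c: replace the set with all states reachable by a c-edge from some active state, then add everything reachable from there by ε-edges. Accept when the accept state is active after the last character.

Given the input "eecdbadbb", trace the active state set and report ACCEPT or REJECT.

Answer: REJECT

Derivation:
S₀ = ε-closure({0}) = {0,1,2,3,4,6,8,10,12}
'e' @ 1: {3,4,5,6,8,9,10,12}
'e' @ 2: {3,4,5,6,8,9,10,12}
'c' @ 3: {13,14}
'd' @ 4: {1,2,3,4,6,8,10,11,12,15}  [accepting]
'b' @ 5: {3,4,5,6,7,8,10,12}
'a' @ 6: {}  — dead — no transitions
rest 'dbb' ignored (set empty)
final: {}; accept 1 not in set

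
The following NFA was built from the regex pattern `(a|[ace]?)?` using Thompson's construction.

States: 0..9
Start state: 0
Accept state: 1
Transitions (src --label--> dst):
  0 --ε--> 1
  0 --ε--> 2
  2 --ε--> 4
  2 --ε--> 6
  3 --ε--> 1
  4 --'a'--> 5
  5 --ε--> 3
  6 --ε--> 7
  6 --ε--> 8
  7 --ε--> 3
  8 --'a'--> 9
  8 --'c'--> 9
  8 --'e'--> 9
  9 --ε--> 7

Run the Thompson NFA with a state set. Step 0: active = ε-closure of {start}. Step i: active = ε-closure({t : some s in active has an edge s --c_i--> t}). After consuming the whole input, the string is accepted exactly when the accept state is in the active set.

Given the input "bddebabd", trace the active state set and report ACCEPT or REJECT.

Answer: REJECT

Derivation:
S₀ = ε-closure({0}) = {0,1,2,3,4,6,7,8}
'b' @ 1: {}  — state set empty
rest 'ddebabd' ignored (set empty)
after full input: {}  (accept=1 not in)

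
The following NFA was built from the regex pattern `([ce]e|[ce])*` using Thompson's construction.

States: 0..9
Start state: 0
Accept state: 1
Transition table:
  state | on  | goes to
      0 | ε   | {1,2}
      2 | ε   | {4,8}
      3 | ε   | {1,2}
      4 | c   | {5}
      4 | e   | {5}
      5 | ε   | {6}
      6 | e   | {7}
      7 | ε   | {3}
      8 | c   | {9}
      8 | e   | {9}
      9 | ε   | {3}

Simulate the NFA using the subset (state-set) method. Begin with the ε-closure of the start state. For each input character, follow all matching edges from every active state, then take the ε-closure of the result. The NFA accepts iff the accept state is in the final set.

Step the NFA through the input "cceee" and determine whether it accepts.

initial (ε-close {0}): {0,1,2,4,8}
'c' @ 1: {1,2,3,4,5,6,8,9}  (accept∈set)
'c' @ 2: {1,2,3,4,5,6,8,9}  (accept∈set)
'e' @ 3: {1,2,3,4,5,6,7,8,9}  (accept∈set)
'e' @ 4: {1,2,3,4,5,6,7,8,9}  (accept∈set)
'e' @ 5: {1,2,3,4,5,6,7,8,9}  (accept∈set)
final: {1,2,3,4,5,6,7,8,9}; accept 1 in set

Answer: ACCEPT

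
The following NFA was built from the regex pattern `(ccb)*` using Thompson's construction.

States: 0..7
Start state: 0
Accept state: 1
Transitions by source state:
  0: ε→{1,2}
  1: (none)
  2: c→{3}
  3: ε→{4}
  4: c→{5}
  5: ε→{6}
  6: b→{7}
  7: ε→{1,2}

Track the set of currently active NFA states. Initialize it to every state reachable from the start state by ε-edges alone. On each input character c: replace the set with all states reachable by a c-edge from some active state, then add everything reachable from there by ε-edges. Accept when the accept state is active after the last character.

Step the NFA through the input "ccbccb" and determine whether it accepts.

Answer: ACCEPT

Derivation:
S₀ = ε-closure({0}) = {0,1,2}
'c' @ 1: {3,4}
'c' @ 2: {5,6}
'b' @ 3: {1,2,7}  [accepting]
'c' @ 4: {3,4}
'c' @ 5: {5,6}
'b' @ 6: {1,2,7}  [accepting]
final: {1,2,7}; accept 1 in set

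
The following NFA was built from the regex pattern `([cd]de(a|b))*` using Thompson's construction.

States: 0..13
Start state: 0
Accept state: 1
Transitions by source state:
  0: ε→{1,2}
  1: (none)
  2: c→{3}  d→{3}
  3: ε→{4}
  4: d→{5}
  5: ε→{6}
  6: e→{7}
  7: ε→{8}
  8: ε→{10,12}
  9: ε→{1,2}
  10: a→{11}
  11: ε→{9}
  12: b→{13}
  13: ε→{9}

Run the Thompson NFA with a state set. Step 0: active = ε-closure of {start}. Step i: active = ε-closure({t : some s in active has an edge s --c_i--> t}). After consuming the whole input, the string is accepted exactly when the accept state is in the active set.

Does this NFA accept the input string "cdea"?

initial (ε-close {0}): {0,1,2}
'c' @ 1: {3,4}
'd' @ 2: {5,6}
'e' @ 3: {7,8,10,12}
'a' @ 4: {1,2,9,11}  [accepting]
final: {1,2,9,11}; accept 1 in set

Answer: ACCEPT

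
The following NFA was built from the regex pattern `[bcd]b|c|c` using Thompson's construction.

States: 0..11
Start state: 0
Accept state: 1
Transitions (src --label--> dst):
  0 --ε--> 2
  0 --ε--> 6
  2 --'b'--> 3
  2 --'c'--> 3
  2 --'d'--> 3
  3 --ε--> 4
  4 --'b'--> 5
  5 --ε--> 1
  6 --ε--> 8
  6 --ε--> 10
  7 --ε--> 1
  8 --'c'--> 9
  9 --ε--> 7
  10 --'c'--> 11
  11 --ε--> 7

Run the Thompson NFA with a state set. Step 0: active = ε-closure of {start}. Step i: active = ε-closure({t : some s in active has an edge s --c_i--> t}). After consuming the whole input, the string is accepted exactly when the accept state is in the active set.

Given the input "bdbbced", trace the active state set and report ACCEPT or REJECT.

Answer: REJECT

Steps:
initial (ε-close {0}): {0,2,6,8,10}
'b' @ 1: {3,4}
'd' @ 2: {}  — state set empty
rest 'bbced' ignored (set empty)
after full input: {}  (accept=1 not in)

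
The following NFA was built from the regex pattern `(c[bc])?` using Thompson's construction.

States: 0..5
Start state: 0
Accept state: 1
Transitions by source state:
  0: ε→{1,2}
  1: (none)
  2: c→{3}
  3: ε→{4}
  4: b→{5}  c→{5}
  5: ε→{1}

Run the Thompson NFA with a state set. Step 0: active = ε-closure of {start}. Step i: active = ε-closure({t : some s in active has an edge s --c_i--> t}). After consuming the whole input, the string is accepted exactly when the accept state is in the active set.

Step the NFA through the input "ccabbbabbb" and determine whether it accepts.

Answer: REJECT

Derivation:
initial (ε-close {0}): {0,1,2}
'c' @ 1: {3,4}
'c' @ 2: {1,5}  ✓accept
'a' @ 3: {}  — dead — no transitions
rest 'bbbabbb' ignored (set empty)
final: {}; accept 1 not in set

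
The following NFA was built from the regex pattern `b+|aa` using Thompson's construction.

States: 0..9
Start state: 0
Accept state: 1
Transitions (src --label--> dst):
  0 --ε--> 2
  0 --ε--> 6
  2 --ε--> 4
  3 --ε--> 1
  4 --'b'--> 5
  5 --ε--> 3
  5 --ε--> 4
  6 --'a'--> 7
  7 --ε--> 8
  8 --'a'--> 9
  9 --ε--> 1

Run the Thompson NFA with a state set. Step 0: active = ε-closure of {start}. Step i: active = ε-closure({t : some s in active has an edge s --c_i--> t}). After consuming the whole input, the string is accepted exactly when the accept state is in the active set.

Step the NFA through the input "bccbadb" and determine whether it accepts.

start: ε-closure({0}) = {0,2,4,6}
'b' @ 1: {1,3,4,5}  (accept∈set)
'c' @ 2: {}  — no active states
rest 'cbadb' ignored (set empty)
after full input: {}  (accept=1 not in)

Answer: REJECT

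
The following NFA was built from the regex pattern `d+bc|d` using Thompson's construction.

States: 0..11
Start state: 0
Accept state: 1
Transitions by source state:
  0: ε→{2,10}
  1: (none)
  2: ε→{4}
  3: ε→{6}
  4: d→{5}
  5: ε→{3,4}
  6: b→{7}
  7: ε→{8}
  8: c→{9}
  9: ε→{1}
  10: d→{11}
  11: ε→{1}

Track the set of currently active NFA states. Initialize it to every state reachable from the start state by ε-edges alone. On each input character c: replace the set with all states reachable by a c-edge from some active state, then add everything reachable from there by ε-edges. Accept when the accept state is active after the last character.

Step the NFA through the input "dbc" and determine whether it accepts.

Answer: ACCEPT

Steps:
start: ε-closure({0}) = {0,2,4,10}
'd' @ 1: {1,3,4,5,6,11}  (accept∈set)
'b' @ 2: {7,8}
'c' @ 3: {1,9}  (accept∈set)
final: {1,9}; accept 1 in set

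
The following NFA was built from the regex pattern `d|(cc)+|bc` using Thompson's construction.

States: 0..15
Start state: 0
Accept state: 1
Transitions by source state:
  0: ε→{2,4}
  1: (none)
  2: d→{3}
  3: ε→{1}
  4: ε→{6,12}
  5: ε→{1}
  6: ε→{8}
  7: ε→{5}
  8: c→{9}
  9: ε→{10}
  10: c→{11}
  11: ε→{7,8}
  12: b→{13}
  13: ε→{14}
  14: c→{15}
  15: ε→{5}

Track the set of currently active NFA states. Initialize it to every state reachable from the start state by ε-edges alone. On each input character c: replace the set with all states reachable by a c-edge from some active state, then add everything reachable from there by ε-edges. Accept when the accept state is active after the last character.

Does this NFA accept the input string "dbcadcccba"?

Answer: REJECT

Derivation:
start: ε-closure({0}) = {0,2,4,6,8,12}
'd' @ 1: {1,3}  ✓accept
'b' @ 2: {}  — state set empty
rest 'cadcccba' ignored (set empty)
end set {} — state 1 not in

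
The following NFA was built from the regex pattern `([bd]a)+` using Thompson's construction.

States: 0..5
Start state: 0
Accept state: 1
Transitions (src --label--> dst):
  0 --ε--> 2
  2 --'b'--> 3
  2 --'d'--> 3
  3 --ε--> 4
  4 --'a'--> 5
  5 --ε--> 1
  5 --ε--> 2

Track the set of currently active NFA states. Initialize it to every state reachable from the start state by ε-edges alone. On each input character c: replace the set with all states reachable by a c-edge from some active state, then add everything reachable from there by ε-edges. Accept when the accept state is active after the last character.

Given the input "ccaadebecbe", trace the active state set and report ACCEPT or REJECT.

Answer: REJECT

Steps:
S₀ = ε-closure({0}) = {0,2}
'c' @ 1: {}  — state set empty
rest 'caadebecbe' ignored (set empty)
final: {}; accept 1 not in set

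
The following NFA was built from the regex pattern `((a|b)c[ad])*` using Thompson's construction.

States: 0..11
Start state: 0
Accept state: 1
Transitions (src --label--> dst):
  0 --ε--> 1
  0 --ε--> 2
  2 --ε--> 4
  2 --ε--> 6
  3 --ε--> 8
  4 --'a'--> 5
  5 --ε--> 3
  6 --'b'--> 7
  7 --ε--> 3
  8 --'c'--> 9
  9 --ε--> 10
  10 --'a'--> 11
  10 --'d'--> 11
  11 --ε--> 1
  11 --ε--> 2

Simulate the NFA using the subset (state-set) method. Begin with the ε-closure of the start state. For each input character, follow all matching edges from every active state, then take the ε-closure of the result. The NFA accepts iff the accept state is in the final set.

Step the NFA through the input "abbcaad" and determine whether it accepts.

Answer: REJECT

Steps:
S₀ = ε-closure({0}) = {0,1,2,4,6}
'a' @ 1: {3,5,8}
'b' @ 2: {}  — state set empty
rest 'bcaad' ignored (set empty)
final: {}; accept 1 not in set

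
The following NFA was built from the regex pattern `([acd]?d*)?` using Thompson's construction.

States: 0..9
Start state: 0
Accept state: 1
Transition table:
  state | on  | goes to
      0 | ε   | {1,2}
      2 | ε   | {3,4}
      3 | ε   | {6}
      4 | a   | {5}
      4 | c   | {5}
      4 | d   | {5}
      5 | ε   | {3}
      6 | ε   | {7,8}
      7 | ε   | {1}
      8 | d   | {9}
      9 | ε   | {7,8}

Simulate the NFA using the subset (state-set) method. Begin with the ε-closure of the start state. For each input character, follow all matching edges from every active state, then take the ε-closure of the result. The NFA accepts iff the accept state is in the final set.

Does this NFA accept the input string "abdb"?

S₀ = ε-closure({0}) = {0,1,2,3,4,6,7,8}
'a' @ 1: {1,3,5,6,7,8}  [accepting]
'b' @ 2: {}  — state set empty
rest 'db' ignored (set empty)
final: {}; accept 1 not in set

Answer: REJECT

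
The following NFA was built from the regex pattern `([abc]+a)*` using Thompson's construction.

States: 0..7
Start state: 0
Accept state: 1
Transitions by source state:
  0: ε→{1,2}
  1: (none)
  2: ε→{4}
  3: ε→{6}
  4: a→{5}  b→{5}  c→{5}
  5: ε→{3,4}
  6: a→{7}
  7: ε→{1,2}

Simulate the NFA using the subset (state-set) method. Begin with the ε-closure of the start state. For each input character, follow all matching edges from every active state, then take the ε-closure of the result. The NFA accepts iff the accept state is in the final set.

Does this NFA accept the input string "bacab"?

S₀ = ε-closure({0}) = {0,1,2,4}
'b' @ 1: {3,4,5,6}
'a' @ 2: {1,2,3,4,5,6,7}  [accepting]
'c' @ 3: {3,4,5,6}
'a' @ 4: {1,2,3,4,5,6,7}  [accepting]
'b' @ 5: {3,4,5,6}
after full input: {3,4,5,6}  (accept=1 not in)

Answer: REJECT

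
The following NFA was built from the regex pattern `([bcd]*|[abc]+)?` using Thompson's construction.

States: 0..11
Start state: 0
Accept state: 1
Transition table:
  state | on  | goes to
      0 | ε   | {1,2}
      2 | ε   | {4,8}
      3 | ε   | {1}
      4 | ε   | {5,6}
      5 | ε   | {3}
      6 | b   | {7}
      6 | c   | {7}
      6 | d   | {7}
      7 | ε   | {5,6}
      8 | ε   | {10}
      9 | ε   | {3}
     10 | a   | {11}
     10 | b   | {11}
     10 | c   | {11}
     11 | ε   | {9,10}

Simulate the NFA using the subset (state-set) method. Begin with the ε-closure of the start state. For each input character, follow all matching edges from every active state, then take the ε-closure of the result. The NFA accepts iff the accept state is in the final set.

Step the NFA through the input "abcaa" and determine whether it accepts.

S₀ = ε-closure({0}) = {0,1,2,3,4,5,6,8,10}
'a' @ 1: {1,3,9,10,11}  (accept∈set)
'b' @ 2: {1,3,9,10,11}  (accept∈set)
'c' @ 3: {1,3,9,10,11}  (accept∈set)
'a' @ 4: {1,3,9,10,11}  (accept∈set)
'a' @ 5: {1,3,9,10,11}  (accept∈set)
final: {1,3,9,10,11}; accept 1 in set

Answer: ACCEPT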